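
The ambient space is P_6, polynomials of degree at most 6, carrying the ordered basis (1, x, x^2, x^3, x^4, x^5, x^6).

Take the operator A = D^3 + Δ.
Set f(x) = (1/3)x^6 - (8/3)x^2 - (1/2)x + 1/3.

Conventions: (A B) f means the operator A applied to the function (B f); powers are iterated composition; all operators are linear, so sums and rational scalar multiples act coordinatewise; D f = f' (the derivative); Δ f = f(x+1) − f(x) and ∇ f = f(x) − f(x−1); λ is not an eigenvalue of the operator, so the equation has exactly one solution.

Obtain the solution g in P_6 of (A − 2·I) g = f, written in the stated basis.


the image equals g(x) = -(1/6)x^6 - (1/2)x^5 - (5/2)x^4 - (115/6)x^3 - (161/3)x^2 - (1427/12)x - 1241/8

write g with unknown coordinates in the stated basis and equate coefficients in (A − 2·I) g = f
solving from the highest basis element down gives g = -(1/6)x^6 - (1/2)x^5 - (5/2)x^4 - (115/6)x^3 - (161/3)x^2 - (1427/12)x - 1241/8
check: A g = -x^5 - 5x^4 - (115/3)x^3 - 110x^2 - (715/3)x - 3719/12
so A g − 2·g = (1/3)x^6 - (8/3)x^2 - (1/2)x + 1/3 = f ✓


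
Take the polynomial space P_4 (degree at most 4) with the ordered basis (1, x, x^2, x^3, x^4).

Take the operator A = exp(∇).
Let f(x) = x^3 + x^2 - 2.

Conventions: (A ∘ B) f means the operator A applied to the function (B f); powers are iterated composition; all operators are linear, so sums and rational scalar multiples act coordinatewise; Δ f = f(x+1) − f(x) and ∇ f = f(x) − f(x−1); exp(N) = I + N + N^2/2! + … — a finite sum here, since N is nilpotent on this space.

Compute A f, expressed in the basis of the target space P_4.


order-1 term: 3x^2 - x
order-2 term: 3x - 2
order-3 term: 1
the series for exp(∇) f terminates at order 3
exp(∇) f = x^3 + 4x^2 + 2x - 3

the image equals g(x) = x^3 + 4x^2 + 2x - 3


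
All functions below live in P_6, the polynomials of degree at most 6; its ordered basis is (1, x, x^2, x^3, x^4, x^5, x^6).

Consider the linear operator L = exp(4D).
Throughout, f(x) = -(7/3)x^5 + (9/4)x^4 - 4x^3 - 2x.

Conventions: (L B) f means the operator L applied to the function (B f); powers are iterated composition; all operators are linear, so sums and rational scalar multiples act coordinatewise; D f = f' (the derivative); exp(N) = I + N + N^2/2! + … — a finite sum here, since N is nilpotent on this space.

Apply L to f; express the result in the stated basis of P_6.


order-1 term: -(140/3)x^4 + 36x^3 - 48x^2 - 8
order-2 term: -(1120/3)x^3 + 216x^2 - 192x
order-3 term: -(4480/3)x^2 + 576x - 256
order-4 term: -(8960/3)x + 576
order-5 term: -7168/3
the series for exp(4D) f terminates at order 5
exp(4D) f = -(7/3)x^5 - (533/12)x^4 - (1024/3)x^3 - (3976/3)x^2 - (7814/3)x - 6232/3

the result is g(x) = -(7/3)x^5 - (533/12)x^4 - (1024/3)x^3 - (3976/3)x^2 - (7814/3)x - 6232/3


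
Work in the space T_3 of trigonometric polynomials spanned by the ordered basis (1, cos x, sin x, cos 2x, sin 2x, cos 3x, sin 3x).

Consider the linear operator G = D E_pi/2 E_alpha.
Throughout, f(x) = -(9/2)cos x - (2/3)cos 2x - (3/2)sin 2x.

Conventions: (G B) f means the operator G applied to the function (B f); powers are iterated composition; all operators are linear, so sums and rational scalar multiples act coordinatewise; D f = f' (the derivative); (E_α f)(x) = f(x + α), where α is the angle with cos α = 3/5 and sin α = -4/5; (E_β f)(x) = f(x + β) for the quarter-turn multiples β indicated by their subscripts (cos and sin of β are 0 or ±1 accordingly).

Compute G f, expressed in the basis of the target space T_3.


E_alpha f = -(27/10)cos x - (18/5)sin x + (122/75)cos 2x - (11/50)sin 2x
E_pi/2 E_alpha f = -(18/5)cos x + (27/10)sin x - (122/75)cos 2x + (11/50)sin 2x
D E_pi/2 E_alpha f = (27/10)cos x + (18/5)sin x + (11/25)cos 2x + (244/75)sin 2x

g(x) = (27/10)cos x + (18/5)sin x + (11/25)cos 2x + (244/75)sin 2x


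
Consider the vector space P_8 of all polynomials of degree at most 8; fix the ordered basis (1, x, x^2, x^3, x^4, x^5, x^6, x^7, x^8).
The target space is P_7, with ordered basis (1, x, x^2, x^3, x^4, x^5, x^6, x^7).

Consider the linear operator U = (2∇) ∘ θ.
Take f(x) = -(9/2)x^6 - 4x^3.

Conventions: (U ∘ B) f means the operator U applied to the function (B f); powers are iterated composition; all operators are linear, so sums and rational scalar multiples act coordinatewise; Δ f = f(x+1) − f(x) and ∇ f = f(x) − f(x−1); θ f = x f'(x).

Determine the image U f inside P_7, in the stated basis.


θ f = -27x^6 - 12x^3
∇ θ f = -162x^5 + 405x^4 - 540x^3 + 369x^2 - 126x + 15
(2∇) θ f = -324x^5 + 810x^4 - 1080x^3 + 738x^2 - 252x + 30

the image equals g(x) = -324x^5 + 810x^4 - 1080x^3 + 738x^2 - 252x + 30


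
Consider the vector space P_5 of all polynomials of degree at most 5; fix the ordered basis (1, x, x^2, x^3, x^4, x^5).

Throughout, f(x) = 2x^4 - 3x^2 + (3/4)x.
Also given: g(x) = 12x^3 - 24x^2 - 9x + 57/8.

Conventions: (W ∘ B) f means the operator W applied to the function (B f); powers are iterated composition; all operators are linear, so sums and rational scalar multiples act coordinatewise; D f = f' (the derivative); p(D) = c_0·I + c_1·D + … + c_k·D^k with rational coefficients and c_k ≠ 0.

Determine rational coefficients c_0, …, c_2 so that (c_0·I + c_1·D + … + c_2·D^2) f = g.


D^0 f = 2x^4 - 3x^2 + (3/4)x
D^1 f = 8x^3 - 6x + 3/4
D^2 f = 24x^2 - 6
matching coefficients of g against c_0 f + c_1 Df + … from the top degree down determines the c_i
solution: c_0 = 0, c_1 = 3/2, c_2 = -1

p(D) = (3/2)·D − D^2, i.e. c_0 = 0, c_1 = 3/2, c_2 = -1


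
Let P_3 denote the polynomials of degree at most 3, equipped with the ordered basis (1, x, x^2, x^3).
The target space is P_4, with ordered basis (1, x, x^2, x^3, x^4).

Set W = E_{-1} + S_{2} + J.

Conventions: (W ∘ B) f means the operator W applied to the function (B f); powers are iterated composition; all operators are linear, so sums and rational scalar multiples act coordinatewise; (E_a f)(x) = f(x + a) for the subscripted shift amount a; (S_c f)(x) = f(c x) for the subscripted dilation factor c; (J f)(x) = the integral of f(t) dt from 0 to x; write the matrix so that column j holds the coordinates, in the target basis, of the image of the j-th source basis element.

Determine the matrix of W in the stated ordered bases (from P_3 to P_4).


the matrix is [[2, -1, 1, -1]; [1, 3, -2, 3]; [0, 1/2, 5, -3]; [0, 0, 1/3, 9]; [0, 0, 0, 1/4]] (rows listed top to bottom)

image of 1: x + 2
image of x: (1/2)x^2 + 3x - 1
image of x^2: (1/3)x^3 + 5x^2 - 2x + 1
image of x^3: (1/4)x^4 + 9x^3 - 3x^2 + 3x - 1
each image's coordinates form column j of the matrix


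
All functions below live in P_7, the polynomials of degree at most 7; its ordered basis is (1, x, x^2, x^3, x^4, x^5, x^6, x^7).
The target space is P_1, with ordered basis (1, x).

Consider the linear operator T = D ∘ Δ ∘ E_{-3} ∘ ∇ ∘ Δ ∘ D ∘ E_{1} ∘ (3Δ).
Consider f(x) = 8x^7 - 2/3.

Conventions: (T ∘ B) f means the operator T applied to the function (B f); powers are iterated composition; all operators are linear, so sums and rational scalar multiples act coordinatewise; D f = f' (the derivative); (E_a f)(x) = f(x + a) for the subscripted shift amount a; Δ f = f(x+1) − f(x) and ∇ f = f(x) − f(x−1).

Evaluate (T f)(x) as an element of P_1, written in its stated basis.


g(x) = 120960x - 120960

Δ f = 56x^6 + 168x^5 + 280x^4 + 280x^3 + 168x^2 + 56x + 8
(3Δ) f = 168x^6 + 504x^5 + 840x^4 + 840x^3 + 504x^2 + 168x + 24
E_{1} (3Δ) f = 168x^6 + 1512x^5 + 5880x^4 + 12600x^3 + 15624x^2 + 10584x + 3048
D E_{1} (3Δ) f = 1008x^5 + 7560x^4 + 23520x^3 + 37800x^2 + 31248x + 10584
Δ (D ∘ E_{1}) (3Δ) f = 5040x^4 + 40320x^3 + 126000x^2 + 181440x + 101136
∇ Δ (D ∘ E_{1}) (3Δ) f = 20160x^3 + 90720x^2 + 151200x + 90720
E_{-3} (∇ ∘ Δ ∘ D ∘ E_{1} ∘ (3Δ)) f = 20160x^3 - 90720x^2 + 151200x - 90720
Δ E_{-3} (∇ ∘ Δ ∘ D ∘ E_{1} ∘ (3Δ)) f = 60480x^2 - 120960x + 80640
D Δ E_{-3} (∇ ∘ Δ ∘ D ∘ E_{1} ∘ (3Δ)) f = 120960x - 120960


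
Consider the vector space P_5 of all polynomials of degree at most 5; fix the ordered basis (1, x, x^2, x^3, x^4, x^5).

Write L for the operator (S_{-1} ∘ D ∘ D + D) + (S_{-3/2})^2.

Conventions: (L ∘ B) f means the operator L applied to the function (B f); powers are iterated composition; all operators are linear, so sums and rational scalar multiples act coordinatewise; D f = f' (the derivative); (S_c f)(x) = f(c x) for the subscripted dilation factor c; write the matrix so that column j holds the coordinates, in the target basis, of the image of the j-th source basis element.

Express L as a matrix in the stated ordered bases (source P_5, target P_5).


image of 1: 1
image of x: (9/4)x + 1
image of x^2: (81/16)x^2 + 2x + 2
image of x^3: (729/64)x^3 + 3x^2 - 6x
image of x^4: (6561/256)x^4 + 4x^3 + 12x^2
image of x^5: (59049/1024)x^5 + 5x^4 - 20x^3
each image's coordinates form column j of the matrix

the matrix is [[1, 1, 2, 0, 0, 0]; [0, 9/4, 2, -6, 0, 0]; [0, 0, 81/16, 3, 12, 0]; [0, 0, 0, 729/64, 4, -20]; [0, 0, 0, 0, 6561/256, 5]; [0, 0, 0, 0, 0, 59049/1024]] (rows listed top to bottom)


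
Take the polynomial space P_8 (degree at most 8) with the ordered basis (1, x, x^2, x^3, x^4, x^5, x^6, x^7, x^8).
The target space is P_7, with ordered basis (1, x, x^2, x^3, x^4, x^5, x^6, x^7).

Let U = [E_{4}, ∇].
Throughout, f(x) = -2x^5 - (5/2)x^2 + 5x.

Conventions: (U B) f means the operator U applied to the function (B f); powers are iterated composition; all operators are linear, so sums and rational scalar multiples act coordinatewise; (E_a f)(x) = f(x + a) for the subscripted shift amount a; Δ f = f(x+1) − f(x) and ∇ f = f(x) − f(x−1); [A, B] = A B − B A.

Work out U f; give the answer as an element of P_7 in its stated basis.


∇ f = -10x^4 + 20x^3 - 20x^2 + 5x + 11/2
E_{4} ∇ f = -10x^4 - 140x^3 - 740x^2 - 1755x - 3149/2
E_{4} f = -2x^5 - 40x^4 - 320x^3 - (2565/2)x^2 - 2575x - 2068
∇ E_{4} f = -10x^4 - 140x^3 - 740x^2 - 1755x - 3149/2
[E_{4}, ∇] f = 0

the image equals g(x) = 0


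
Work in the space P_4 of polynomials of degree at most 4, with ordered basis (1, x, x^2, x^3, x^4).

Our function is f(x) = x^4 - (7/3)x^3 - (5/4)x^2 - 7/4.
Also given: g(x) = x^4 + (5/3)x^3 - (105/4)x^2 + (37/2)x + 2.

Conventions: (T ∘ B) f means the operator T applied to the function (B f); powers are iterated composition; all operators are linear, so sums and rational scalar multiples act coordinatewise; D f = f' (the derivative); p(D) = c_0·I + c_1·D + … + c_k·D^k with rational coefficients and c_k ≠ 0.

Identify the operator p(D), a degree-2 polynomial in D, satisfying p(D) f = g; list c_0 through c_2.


p(D) = I + D − (3/2)·D^2, i.e. c_0 = 1, c_1 = 1, c_2 = -3/2

D^0 f = x^4 - (7/3)x^3 - (5/4)x^2 - 7/4
D^1 f = 4x^3 - 7x^2 - (5/2)x
D^2 f = 12x^2 - 14x - 5/2
matching coefficients of g against c_0 f + c_1 Df + … from the top degree down determines the c_i
solution: c_0 = 1, c_1 = 1, c_2 = -3/2


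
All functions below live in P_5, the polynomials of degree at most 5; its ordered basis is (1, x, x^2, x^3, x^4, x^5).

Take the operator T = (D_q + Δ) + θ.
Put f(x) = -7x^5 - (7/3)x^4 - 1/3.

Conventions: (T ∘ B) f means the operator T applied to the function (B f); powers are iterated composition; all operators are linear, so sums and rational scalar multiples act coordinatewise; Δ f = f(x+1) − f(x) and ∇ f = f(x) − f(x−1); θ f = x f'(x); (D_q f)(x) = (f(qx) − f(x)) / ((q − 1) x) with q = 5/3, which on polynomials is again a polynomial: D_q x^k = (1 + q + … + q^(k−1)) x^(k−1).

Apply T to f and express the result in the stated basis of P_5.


g(x) = -35x^5 - (13678/81)x^4 - (8330/81)x^3 - 84x^2 - (133/3)x - 28/3

D_q f = -(10087/81)x^4 - (1904/81)x^3
Δ f = -35x^4 - (238/3)x^3 - 84x^2 - (133/3)x - 28/3
(D_q + Δ) f = -(12922/81)x^4 - (8330/81)x^3 - 84x^2 - (133/3)x - 28/3
θ f = -35x^5 - (28/3)x^4
((D_q + Δ) + θ) f = -35x^5 - (13678/81)x^4 - (8330/81)x^3 - 84x^2 - (133/3)x - 28/3


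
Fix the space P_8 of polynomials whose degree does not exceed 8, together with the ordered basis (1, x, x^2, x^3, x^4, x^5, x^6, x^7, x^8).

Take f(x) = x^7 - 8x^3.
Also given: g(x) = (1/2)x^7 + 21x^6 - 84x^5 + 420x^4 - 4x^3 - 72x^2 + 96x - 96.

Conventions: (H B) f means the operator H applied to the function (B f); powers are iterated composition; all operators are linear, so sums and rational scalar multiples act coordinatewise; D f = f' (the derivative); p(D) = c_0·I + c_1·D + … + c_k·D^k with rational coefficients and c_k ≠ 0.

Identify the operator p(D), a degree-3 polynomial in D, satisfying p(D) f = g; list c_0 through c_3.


c_0 = 1/2, c_1 = 3, c_2 = -2, c_3 = 2

D^0 f = x^7 - 8x^3
D^1 f = 7x^6 - 24x^2
D^2 f = 42x^5 - 48x
D^3 f = 210x^4 - 48
matching coefficients of g against c_0 f + c_1 Df + … from the top degree down determines the c_i
solution: c_0 = 1/2, c_1 = 3, c_2 = -2, c_3 = 2


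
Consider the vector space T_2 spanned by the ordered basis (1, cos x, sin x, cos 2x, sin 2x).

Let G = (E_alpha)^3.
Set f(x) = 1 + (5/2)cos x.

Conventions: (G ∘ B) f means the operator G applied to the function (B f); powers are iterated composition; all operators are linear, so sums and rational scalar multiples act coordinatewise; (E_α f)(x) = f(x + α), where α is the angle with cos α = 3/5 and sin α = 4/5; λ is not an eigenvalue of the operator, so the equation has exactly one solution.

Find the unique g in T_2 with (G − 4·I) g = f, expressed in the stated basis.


the image equals g(x) = -1/3 - (3085/6122)cos x + (110/3061)sin x

write g with unknown coordinates in the stated basis and equate coefficients in (G − 4·I) g = f
solving from the highest basis element down gives g = -1/3 - (3085/6122)cos x + (110/3061)sin x
check: G g = -1/3 + (2965/6122)cos x + (440/3061)sin x
so G g − 4·g = 1 + (5/2)cos x = f ✓


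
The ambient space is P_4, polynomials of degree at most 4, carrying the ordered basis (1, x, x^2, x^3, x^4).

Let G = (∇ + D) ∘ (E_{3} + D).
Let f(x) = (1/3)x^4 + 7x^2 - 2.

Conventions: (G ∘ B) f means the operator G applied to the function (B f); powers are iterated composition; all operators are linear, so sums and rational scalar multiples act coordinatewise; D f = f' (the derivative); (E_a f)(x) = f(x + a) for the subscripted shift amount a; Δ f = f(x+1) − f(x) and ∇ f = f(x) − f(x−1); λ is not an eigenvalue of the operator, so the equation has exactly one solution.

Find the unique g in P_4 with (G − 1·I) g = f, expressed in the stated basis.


write g with unknown coordinates in the stated basis and equate coefficients in (G − 1·I) g = f
solving from the highest basis element down gives g = -(1/3)x^4 - (8/3)x^3 - 53x^2 - (1168/3)x - 5236/3
check: G g = -(8/3)x^3 - 46x^2 - (1168/3)x - 5242/3
so G g − 1·g = (1/3)x^4 + 7x^2 - 2 = f ✓

the image equals g(x) = -(1/3)x^4 - (8/3)x^3 - 53x^2 - (1168/3)x - 5236/3


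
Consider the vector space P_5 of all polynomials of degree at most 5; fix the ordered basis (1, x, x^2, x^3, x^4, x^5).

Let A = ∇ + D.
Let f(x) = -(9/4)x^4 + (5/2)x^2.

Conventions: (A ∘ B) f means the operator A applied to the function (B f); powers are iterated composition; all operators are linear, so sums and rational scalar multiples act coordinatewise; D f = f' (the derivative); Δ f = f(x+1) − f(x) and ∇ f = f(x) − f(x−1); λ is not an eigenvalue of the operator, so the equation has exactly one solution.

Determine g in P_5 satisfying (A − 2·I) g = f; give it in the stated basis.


write g with unknown coordinates in the stated basis and equate coefficients in (A − 2·I) g = f
solving from the highest basis element down gives g = (9/8)x^4 + (9/2)x^3 + (71/8)x^2 + (53/4)x + 21/2
check: A g = 9x^3 + (81/4)x^2 + (53/2)x + 21
so A g − 2·g = -(9/4)x^4 + (5/2)x^2 = f ✓

g(x) = (9/8)x^4 + (9/2)x^3 + (71/8)x^2 + (53/4)x + 21/2


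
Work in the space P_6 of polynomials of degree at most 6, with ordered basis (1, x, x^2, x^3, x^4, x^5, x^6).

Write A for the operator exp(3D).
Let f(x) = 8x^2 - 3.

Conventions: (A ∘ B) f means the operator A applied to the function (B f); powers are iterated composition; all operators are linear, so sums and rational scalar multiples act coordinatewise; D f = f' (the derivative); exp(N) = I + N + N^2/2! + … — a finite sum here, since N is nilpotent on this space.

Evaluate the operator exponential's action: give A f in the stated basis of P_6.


order-1 term: 48x
order-2 term: 72
the series for exp(3D) f terminates at order 2
exp(3D) f = 8x^2 + 48x + 69

the image equals g(x) = 8x^2 + 48x + 69


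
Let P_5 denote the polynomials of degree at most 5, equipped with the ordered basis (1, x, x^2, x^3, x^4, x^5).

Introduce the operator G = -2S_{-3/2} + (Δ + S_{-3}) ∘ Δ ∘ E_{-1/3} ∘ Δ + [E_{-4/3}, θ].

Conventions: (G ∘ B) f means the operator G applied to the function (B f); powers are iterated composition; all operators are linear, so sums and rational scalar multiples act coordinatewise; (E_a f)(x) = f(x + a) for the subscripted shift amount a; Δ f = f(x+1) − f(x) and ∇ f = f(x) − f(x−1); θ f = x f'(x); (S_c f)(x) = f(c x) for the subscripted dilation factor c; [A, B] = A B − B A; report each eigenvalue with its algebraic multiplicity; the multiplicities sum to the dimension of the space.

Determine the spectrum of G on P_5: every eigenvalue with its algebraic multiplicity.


λ = -81/8 (multiplicity 1), λ = -9/2 (multiplicity 1), λ = -2 (multiplicity 1), λ = 3 (multiplicity 1), λ = 27/4 (multiplicity 1), λ = 243/16 (multiplicity 1)

image of 1: -2
image of x: 3x - 4/3
image of x^2: -(9/2)x^2 - (8/3)x + 50/9
image of x^3: (27/4)x^3 - 4x^2 - (22/3)x + 26/9
image of x^4: -(81/8)x^4 - (16/3)x^3 + (388/3)x^2 - (472/9)x + 3886/81
image of x^5: (243/16)x^5 - (20/3)x^4 - (4540/9)x^3 + (3140/9)x^2 + (7550/81)x + 21430/243
the matrix is upper triangular; its diagonal is (-2, 3, -9/2, 27/4, -81/8, 243/16)
for a triangular matrix the eigenvalues are the diagonal entries, with algebraic multiplicity their repetition count


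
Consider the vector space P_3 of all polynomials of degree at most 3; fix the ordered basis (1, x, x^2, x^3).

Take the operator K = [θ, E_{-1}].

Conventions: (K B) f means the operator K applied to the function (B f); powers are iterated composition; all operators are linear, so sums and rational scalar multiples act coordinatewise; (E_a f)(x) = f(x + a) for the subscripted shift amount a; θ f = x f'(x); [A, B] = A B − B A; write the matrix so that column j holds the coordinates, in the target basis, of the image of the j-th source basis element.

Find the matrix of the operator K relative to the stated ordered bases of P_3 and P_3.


image of 1: 0
image of x: 1
image of x^2: 2x - 2
image of x^3: 3x^2 - 6x + 3
each image's coordinates form column j of the matrix

the matrix is [[0, 1, -2, 3]; [0, 0, 2, -6]; [0, 0, 0, 3]; [0, 0, 0, 0]] (rows listed top to bottom)


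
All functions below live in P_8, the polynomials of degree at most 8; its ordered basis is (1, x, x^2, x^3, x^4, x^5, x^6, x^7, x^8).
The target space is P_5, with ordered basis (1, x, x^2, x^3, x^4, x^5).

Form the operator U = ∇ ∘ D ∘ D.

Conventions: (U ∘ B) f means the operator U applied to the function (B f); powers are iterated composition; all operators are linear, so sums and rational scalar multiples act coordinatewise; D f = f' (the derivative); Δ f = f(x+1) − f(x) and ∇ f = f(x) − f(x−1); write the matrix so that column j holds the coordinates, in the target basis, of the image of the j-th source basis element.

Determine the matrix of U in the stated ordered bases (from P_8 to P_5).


image of 1: 0
image of x: 0
image of x^2: 0
image of x^3: 6
image of x^4: 24x - 12
image of x^5: 60x^2 - 60x + 20
image of x^6: 120x^3 - 180x^2 + 120x - 30
image of x^7: 210x^4 - 420x^3 + 420x^2 - 210x + 42
image of x^8: 336x^5 - 840x^4 + 1120x^3 - 840x^2 + 336x - 56
each image's coordinates form column j of the matrix

the matrix is [[0, 0, 0, 6, -12, 20, -30, 42, -56]; [0, 0, 0, 0, 24, -60, 120, -210, 336]; [0, 0, 0, 0, 0, 60, -180, 420, -840]; [0, 0, 0, 0, 0, 0, 120, -420, 1120]; [0, 0, 0, 0, 0, 0, 0, 210, -840]; [0, 0, 0, 0, 0, 0, 0, 0, 336]] (rows listed top to bottom)


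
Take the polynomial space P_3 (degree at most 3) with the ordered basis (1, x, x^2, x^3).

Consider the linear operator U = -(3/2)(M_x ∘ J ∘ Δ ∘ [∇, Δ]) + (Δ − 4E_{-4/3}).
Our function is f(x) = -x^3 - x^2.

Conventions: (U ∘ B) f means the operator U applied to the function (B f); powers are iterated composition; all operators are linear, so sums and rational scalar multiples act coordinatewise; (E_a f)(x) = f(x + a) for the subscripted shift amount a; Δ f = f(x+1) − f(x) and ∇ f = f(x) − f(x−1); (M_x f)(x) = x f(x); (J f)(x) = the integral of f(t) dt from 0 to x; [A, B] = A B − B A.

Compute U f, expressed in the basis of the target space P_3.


Δ f = -3x^2 - 5x - 2
∇ Δ f = -6x - 2
∇ f = -3x^2 + x
Δ ∇ f = -6x - 2
[∇, Δ] f = 0
Δ [∇, Δ] f = 0
J Δ [∇, Δ] f = 0
M_x J Δ [∇, Δ] f = 0
(-(3/2)(M_x ∘ J ∘ Δ ∘ [∇, Δ])) f = 0
Δ f = -3x^2 - 5x - 2
E_{-4/3} f = -x^3 + 3x^2 - (8/3)x + 16/27
(-4E_{-4/3}) f = 4x^3 - 12x^2 + (32/3)x - 64/27
(Δ − 4E_{-4/3}) f = 4x^3 - 15x^2 + (17/3)x - 118/27
(-(3/2)(M_x ∘ J ∘ Δ ∘ [∇, Δ]) + (Δ − 4E_{-4/3})) f = 4x^3 - 15x^2 + (17/3)x - 118/27

g(x) = 4x^3 - 15x^2 + (17/3)x - 118/27


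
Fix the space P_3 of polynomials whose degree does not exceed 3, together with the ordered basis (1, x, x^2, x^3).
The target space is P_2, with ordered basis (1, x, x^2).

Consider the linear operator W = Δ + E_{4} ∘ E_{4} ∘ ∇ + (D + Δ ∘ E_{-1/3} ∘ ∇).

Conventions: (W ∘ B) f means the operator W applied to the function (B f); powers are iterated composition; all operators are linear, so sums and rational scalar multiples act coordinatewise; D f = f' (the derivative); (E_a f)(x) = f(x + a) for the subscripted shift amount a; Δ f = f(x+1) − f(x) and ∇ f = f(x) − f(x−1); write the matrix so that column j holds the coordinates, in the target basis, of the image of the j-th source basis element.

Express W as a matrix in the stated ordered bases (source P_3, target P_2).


the matrix is [[0, 3, 18, 168]; [0, 0, 6, 54]; [0, 0, 0, 9]] (rows listed top to bottom)

image of 1: 0
image of x: 3
image of x^2: 6x + 18
image of x^3: 9x^2 + 54x + 168
each image's coordinates form column j of the matrix


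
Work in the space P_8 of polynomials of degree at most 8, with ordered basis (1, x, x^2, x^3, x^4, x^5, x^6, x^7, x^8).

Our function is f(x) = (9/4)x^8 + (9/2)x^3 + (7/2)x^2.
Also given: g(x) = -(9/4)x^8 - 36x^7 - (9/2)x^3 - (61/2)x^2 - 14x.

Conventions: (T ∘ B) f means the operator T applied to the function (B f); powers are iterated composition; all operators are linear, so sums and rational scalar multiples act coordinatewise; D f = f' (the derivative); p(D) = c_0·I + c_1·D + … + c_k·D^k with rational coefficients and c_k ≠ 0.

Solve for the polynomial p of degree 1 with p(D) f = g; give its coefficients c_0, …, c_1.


c_0 = -1, c_1 = -2

D^0 f = (9/4)x^8 + (9/2)x^3 + (7/2)x^2
D^1 f = 18x^7 + (27/2)x^2 + 7x
matching coefficients of g against c_0 f + c_1 Df + … from the top degree down determines the c_i
solution: c_0 = -1, c_1 = -2


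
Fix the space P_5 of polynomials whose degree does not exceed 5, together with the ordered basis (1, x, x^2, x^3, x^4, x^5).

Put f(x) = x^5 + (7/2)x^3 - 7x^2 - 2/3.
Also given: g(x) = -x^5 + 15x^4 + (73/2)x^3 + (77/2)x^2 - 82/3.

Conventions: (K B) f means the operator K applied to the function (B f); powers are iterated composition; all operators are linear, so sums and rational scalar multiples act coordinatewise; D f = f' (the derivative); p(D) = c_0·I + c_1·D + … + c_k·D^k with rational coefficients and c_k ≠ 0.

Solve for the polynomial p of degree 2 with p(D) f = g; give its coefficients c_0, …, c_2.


D^0 f = x^5 + (7/2)x^3 - 7x^2 - 2/3
D^1 f = 5x^4 + (21/2)x^2 - 14x
D^2 f = 20x^3 + 21x - 14
matching coefficients of g against c_0 f + c_1 Df + … from the top degree down determines the c_i
solution: c_0 = -1, c_1 = 3, c_2 = 2

c_0 = -1, c_1 = 3, c_2 = 2


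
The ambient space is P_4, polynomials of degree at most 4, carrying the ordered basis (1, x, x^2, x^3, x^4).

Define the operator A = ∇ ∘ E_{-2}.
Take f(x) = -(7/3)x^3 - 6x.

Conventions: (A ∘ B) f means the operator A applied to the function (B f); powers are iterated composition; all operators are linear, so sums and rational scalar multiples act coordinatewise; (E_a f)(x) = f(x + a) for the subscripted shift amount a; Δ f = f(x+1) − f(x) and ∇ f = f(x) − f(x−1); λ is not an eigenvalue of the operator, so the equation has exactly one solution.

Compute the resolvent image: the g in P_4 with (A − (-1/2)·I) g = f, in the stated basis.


write g with unknown coordinates in the stated basis and equate coefficients in (A − (-1/2)·I) g = f
solving from the highest basis element down gives g = -(14/3)x^3 + 28x^2 - 264x + 2956/3
check: A g = -14x^2 + 126x - 1478/3
so A g − (-1/2)·g = -(7/3)x^3 - 6x = f ✓

g(x) = -(14/3)x^3 + 28x^2 - 264x + 2956/3


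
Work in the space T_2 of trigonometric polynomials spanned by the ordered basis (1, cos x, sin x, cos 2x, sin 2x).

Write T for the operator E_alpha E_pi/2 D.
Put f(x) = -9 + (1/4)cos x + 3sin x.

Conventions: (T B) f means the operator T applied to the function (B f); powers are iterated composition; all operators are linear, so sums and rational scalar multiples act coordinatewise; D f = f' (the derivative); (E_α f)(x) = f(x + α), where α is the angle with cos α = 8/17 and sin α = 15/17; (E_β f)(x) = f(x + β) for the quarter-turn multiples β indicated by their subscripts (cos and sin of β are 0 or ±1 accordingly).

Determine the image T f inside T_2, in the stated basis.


the result is g(x) = -(47/17)cos x - (81/68)sin x

D f = 3cos x - (1/4)sin x
E_pi/2 D f = -(1/4)cos x - 3sin x
E_alpha E_pi/2 D f = -(47/17)cos x - (81/68)sin x


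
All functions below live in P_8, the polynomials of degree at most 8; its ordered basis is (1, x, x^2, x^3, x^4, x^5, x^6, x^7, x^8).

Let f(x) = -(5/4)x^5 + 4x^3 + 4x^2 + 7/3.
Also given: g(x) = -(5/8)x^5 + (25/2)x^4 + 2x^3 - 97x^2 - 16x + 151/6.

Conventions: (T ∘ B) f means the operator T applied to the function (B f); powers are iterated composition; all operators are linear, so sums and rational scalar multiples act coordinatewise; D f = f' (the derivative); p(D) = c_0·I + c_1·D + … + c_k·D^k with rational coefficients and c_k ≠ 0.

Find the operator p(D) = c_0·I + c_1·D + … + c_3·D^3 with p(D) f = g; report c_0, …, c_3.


c_0 = 1/2, c_1 = -2, c_2 = 0, c_3 = 1

D^0 f = -(5/4)x^5 + 4x^3 + 4x^2 + 7/3
D^1 f = -(25/4)x^4 + 12x^2 + 8x
D^2 f = -25x^3 + 24x + 8
D^3 f = -75x^2 + 24
matching coefficients of g against c_0 f + c_1 Df + … from the top degree down determines the c_i
solution: c_0 = 1/2, c_1 = -2, c_2 = 0, c_3 = 1


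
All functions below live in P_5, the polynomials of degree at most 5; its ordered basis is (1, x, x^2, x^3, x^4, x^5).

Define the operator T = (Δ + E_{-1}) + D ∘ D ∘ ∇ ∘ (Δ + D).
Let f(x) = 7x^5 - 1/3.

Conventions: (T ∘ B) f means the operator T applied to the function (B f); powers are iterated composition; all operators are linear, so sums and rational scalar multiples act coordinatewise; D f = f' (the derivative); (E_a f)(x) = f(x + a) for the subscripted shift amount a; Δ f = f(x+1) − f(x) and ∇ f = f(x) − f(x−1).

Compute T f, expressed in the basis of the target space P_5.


Δ f = 35x^4 + 70x^3 + 70x^2 + 35x + 7
E_{-1} f = 7x^5 - 35x^4 + 70x^3 - 70x^2 + 35x - 22/3
(Δ + E_{-1}) f = 7x^5 + 140x^3 + 70x - 1/3
Δ f = 35x^4 + 70x^3 + 70x^2 + 35x + 7
D f = 35x^4
(Δ + D) f = 70x^4 + 70x^3 + 70x^2 + 35x + 7
∇ (Δ + D) f = 280x^3 - 210x^2 + 210x - 35
D ∇ (Δ + D) f = 840x^2 - 420x + 210
D D ∇ (Δ + D) f = 1680x - 420
((Δ + E_{-1}) + D ∘ D ∘ ∇ ∘ (Δ + D)) f = 7x^5 + 140x^3 + 1750x - 1261/3

the result is g(x) = 7x^5 + 140x^3 + 1750x - 1261/3


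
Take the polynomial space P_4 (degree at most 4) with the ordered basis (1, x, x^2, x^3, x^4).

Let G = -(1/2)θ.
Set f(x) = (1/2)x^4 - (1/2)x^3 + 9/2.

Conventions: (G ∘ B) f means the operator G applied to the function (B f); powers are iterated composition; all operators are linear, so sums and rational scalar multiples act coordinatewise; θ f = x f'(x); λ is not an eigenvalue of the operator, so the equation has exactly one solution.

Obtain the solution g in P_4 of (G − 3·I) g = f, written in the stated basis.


write g with unknown coordinates in the stated basis and equate coefficients in (G − 3·I) g = f
solving from the highest basis element down gives g = -(1/10)x^4 + (1/9)x^3 - 3/2
check: G g = (1/5)x^4 - (1/6)x^3
so G g − 3·g = (1/2)x^4 - (1/2)x^3 + 9/2 = f ✓

g(x) = -(1/10)x^4 + (1/9)x^3 - 3/2


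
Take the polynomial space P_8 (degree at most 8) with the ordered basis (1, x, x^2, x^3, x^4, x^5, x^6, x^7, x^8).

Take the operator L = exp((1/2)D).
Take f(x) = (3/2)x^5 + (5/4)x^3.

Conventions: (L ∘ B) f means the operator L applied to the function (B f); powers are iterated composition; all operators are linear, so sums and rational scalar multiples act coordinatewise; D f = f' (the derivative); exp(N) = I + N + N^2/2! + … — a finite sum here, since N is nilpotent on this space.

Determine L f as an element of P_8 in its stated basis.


the image equals g(x) = (3/2)x^5 + (15/4)x^4 + 5x^3 + (15/4)x^2 + (45/32)x + 13/64

order-1 term: (15/4)x^4 + (15/8)x^2
order-2 term: (15/4)x^3 + (15/16)x
order-3 term: (15/8)x^2 + 5/32
order-4 term: (15/32)x
order-5 term: 3/64
the series for exp((1/2)D) f terminates at order 5
exp((1/2)D) f = (3/2)x^5 + (15/4)x^4 + 5x^3 + (15/4)x^2 + (45/32)x + 13/64


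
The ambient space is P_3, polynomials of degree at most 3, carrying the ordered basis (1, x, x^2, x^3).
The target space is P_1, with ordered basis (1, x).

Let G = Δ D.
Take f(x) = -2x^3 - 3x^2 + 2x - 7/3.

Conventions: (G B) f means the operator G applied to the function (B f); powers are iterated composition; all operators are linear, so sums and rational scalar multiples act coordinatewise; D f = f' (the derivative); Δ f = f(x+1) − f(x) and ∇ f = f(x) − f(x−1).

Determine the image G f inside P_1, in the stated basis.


g(x) = -12x - 12

D f = -6x^2 - 6x + 2
Δ D f = -12x - 12


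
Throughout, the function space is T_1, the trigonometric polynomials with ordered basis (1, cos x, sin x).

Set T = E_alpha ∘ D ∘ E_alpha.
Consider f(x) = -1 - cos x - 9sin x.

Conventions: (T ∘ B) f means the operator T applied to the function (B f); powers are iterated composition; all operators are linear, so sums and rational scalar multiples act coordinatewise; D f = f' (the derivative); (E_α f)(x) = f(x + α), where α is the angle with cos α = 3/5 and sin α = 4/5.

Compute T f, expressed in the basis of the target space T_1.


E_alpha f = -1 - (39/5)cos x - (23/5)sin x
D E_alpha f = -(23/5)cos x + (39/5)sin x
E_alpha D E_alpha f = (87/25)cos x + (209/25)sin x

the result is g(x) = (87/25)cos x + (209/25)sin x


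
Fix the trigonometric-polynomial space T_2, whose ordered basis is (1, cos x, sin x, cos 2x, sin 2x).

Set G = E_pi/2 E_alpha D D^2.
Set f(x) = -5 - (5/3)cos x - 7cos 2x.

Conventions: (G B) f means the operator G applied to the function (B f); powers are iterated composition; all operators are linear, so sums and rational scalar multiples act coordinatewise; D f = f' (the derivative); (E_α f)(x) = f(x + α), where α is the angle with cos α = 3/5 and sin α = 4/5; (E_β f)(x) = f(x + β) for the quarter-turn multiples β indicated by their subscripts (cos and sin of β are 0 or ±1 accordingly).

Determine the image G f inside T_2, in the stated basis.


D f = (5/3)sin x + 14sin 2x
D D f = (5/3)cos x + 28cos 2x
D D^2 f = -(5/3)sin x - 56sin 2x
E_alpha D D^2 f = -(4/3)cos x - sin x - (1344/25)cos 2x + (392/25)sin 2x
E_pi/2 (E_alpha D) D^2 f = -cos x + (4/3)sin x + (1344/25)cos 2x - (392/25)sin 2x

the result is g(x) = -cos x + (4/3)sin x + (1344/25)cos 2x - (392/25)sin 2x


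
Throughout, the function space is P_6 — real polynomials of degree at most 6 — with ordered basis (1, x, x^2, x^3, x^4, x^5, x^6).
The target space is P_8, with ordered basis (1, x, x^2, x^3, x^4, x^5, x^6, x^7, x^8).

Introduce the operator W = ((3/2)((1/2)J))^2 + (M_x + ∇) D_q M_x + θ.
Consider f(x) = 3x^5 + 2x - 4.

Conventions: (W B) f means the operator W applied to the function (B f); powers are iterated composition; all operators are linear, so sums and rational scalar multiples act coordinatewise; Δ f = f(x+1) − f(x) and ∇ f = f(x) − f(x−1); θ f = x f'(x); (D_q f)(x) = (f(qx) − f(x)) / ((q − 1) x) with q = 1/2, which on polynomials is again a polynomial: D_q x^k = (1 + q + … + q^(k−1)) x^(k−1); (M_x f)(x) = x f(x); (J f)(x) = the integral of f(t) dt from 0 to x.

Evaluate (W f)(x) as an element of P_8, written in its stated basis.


J f = (1/2)x^6 + x^2 - 4x
((1/2)J) f = (1/4)x^6 + (1/2)x^2 - 2x
((3/2)((1/2)J)) f = (3/8)x^6 + (3/4)x^2 - 3x
J ((3/2)((1/2)J)) f = (3/56)x^7 + (1/4)x^3 - (3/2)x^2
((1/2)J) ((3/2)((1/2)J)) f = (3/112)x^7 + (1/8)x^3 - (3/4)x^2
((3/2)((1/2)J)) ((3/2)((1/2)J)) f = (9/224)x^7 + (3/16)x^3 - (9/8)x^2
M_x f = 3x^6 + 2x^2 - 4x
D_q M_x f = (189/32)x^5 + 3x - 4
M_x (D_q M_x) f = (189/32)x^6 + 3x^2 - 4x
∇ (D_q M_x) f = (945/32)x^4 - (945/16)x^3 + (945/16)x^2 - (945/32)x + 285/32
(M_x + ∇) (D_q M_x) f = (189/32)x^6 + (945/32)x^4 - (945/16)x^3 + (993/16)x^2 - (1073/32)x + 285/32
θ f = 15x^5 + 2x
(((3/2)((1/2)J))^2 + (M_x + ∇) D_q M_x + θ) f = (9/224)x^7 + (189/32)x^6 + 15x^5 + (945/32)x^4 - (471/8)x^3 + (975/16)x^2 - (1009/32)x + 285/32

g(x) = (9/224)x^7 + (189/32)x^6 + 15x^5 + (945/32)x^4 - (471/8)x^3 + (975/16)x^2 - (1009/32)x + 285/32


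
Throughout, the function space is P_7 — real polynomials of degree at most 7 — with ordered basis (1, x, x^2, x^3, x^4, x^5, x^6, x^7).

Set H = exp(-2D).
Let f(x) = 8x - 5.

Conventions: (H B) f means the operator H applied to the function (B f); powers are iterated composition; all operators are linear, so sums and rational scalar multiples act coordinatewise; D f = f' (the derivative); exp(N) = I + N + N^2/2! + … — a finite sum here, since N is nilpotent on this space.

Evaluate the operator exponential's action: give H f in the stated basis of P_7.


order-1 term: -16
the series for exp(-2D) f terminates at order 1
exp(-2D) f = 8x - 21

the result is g(x) = 8x - 21


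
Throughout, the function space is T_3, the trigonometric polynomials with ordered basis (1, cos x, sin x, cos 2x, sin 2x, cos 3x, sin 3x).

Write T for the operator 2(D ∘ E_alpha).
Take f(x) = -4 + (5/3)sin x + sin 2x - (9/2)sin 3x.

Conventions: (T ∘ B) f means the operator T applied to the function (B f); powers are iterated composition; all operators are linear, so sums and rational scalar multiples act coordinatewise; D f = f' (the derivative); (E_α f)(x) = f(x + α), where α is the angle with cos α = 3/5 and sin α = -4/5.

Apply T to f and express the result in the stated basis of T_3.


E_alpha f = -4 - (4/3)cos x + sin x - (24/25)cos 2x - (7/25)sin 2x + (198/125)cos 3x + (1053/250)sin 3x
D E_alpha f = cos x + (4/3)sin x - (14/25)cos 2x + (48/25)sin 2x + (3159/250)cos 3x - (594/125)sin 3x
(2(D ∘ E_alpha)) f = 2cos x + (8/3)sin x - (28/25)cos 2x + (96/25)sin 2x + (3159/125)cos 3x - (1188/125)sin 3x

the result is g(x) = 2cos x + (8/3)sin x - (28/25)cos 2x + (96/25)sin 2x + (3159/125)cos 3x - (1188/125)sin 3x


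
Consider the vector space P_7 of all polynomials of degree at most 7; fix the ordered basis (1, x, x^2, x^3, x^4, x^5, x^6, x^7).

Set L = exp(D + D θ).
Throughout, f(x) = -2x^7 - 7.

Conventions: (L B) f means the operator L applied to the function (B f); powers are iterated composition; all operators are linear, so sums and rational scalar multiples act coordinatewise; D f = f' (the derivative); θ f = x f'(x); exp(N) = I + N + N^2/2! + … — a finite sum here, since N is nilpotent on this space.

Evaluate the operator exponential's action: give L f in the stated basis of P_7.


order-1 term: -112x^6
order-2 term: -2352x^5
order-3 term: -23520x^4
order-4 term: -117600x^3
order-5 term: -282240x^2
order-6 term: -282240x
order-7 term: -80640
the series for exp(D + D θ) f terminates at order 7
exp(D + D θ) f = -2x^7 - 112x^6 - 2352x^5 - 23520x^4 - 117600x^3 - 282240x^2 - 282240x - 80647

g(x) = -2x^7 - 112x^6 - 2352x^5 - 23520x^4 - 117600x^3 - 282240x^2 - 282240x - 80647


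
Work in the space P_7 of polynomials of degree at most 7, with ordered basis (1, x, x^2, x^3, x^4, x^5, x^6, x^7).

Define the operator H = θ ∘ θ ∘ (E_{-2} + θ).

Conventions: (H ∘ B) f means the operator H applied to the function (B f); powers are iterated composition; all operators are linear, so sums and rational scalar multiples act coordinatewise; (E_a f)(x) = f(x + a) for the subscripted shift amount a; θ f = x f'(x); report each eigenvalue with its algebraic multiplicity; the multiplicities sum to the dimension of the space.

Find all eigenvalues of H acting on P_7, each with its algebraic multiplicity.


image of 1: 0
image of x: 2x
image of x^2: 12x^2 - 4x
image of x^3: 36x^3 - 24x^2 + 12x
image of x^4: 80x^4 - 72x^3 + 96x^2 - 32x
image of x^5: 150x^5 - 160x^4 + 360x^3 - 320x^2 + 80x
image of x^6: 252x^6 - 300x^5 + 960x^4 - 1440x^3 + 960x^2 - 192x
image of x^7: 392x^7 - 504x^6 + 2100x^5 - 4480x^4 + 5040x^3 - 2688x^2 + 448x
the matrix is upper triangular; its diagonal is (0, 2, 12, 36, 80, 150, 252, 392)
for a triangular matrix the eigenvalues are the diagonal entries, with algebraic multiplicity their repetition count

λ = 0 (multiplicity 1), λ = 2 (multiplicity 1), λ = 12 (multiplicity 1), λ = 36 (multiplicity 1), λ = 80 (multiplicity 1), λ = 150 (multiplicity 1), λ = 252 (multiplicity 1), λ = 392 (multiplicity 1)


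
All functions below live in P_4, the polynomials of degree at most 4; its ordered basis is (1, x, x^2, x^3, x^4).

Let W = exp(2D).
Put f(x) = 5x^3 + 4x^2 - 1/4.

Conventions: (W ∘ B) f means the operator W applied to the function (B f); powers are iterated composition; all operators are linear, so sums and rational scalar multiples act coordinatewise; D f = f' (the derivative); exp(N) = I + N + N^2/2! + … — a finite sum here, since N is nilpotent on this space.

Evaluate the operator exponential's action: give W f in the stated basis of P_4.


the result is g(x) = 5x^3 + 34x^2 + 76x + 223/4

order-1 term: 30x^2 + 16x
order-2 term: 60x + 16
order-3 term: 40
the series for exp(2D) f terminates at order 3
exp(2D) f = 5x^3 + 34x^2 + 76x + 223/4


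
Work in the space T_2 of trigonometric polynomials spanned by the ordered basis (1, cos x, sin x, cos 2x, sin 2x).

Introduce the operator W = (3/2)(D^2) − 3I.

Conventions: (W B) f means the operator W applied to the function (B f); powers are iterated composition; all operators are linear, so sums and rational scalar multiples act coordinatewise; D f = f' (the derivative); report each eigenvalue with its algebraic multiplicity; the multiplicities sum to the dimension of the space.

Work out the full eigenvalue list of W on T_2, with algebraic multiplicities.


λ = -9 (multiplicity 2), λ = -9/2 (multiplicity 2), λ = -3 (multiplicity 1)

image of 1: -3
image of cos x: -(9/2)cos x
image of sin x: -(9/2)sin x
image of cos 2x: -9cos 2x
image of sin 2x: -9sin 2x
the matrix is diagonal; its diagonal is (-3, -9/2, -9/2, -9, -9)
for a triangular matrix the eigenvalues are the diagonal entries, with algebraic multiplicity their repetition count


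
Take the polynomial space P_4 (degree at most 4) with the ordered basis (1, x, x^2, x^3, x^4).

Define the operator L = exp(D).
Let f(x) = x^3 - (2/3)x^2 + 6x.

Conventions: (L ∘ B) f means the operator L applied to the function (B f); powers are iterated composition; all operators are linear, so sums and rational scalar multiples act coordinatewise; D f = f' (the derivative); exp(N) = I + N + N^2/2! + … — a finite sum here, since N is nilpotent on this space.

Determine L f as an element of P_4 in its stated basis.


g(x) = x^3 + (7/3)x^2 + (23/3)x + 19/3

order-1 term: 3x^2 - (4/3)x + 6
order-2 term: 3x - 2/3
order-3 term: 1
the series for exp(D) f terminates at order 3
exp(D) f = x^3 + (7/3)x^2 + (23/3)x + 19/3
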